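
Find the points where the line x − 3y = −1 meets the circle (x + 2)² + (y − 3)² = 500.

(−22, −7) and (20, 7)

From the line, y = (1 + x)/3. Substituting:
10x² + 20x − 4400 = 0  ⟹  x² + 2x − 440 = 0
x = 20 or x = −22, giving (20, 7) and (−22, −7).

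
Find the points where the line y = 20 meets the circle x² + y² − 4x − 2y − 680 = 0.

Express y = 20 and substitute into the circle:
x² − 4x − 320 = 0
x = 20 or x = −16, giving (20, 20) and (−16, 20).

(−16, 20) and (20, 20)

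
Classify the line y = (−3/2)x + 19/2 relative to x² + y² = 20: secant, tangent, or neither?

neither

Centre (0, 0), r² = 20. Distance² from centre to line = (−19)²/13 = 361/13.
Since d² > r², the line lies outside the circle.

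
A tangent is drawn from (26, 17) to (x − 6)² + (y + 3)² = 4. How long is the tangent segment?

The centre is (6, −3) and r = 2. The square of the distance from P to the centre is 400 + 400 = 800.
Power of the point: PT² = |PO|² − r² = 796, so PT = 2√199.

2√199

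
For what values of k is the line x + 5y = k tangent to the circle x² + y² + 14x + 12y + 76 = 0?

The line touches the circle iff its distance from (−7, −6) is 3:
|1·(−7) + 5·(−6) − k| / √26 = 3
|k − (−37)| = 3√26.

k = −37 ± 3√26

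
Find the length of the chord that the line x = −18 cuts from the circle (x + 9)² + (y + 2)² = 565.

44

The line gives x = −18. Substituting into the circle:
y² + 4y − 480 = 0
y = 20 or y = −24, giving (−18, 20) and (−18, −24).
Chord length = distance between (−18, 20) and (−18, −24) = √1936 = 44.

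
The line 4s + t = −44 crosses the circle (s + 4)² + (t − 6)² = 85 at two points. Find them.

Substitute t = −4s − 44:
17s² + 408s + 2431 = 0  ⟹  s² + 24s + 143 = 0
s = −11 or s = −13, giving (−11, 0) and (−13, 8).

(−13, 8) and (−11, 0)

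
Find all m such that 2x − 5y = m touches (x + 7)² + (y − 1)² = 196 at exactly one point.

m = −19 ± 14√29

The line touches the circle iff its distance from (−7, 1) is 14:
|2·(−7) − 5·1 − m| / √29 = 14
|m − (−19)| = 14√29.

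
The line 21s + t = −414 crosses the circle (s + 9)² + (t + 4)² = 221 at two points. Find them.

From the line, t = −21s − 414. Substituting:
442s² + 17238s + 167960 = 0  ⟹  s² + 39s + 380 = 0
s = −19 or s = −20, giving (−19, −15) and (−20, 6).

(−20, 6) and (−19, −15)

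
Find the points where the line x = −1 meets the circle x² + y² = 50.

(−1, −7) and (−1, 7)

The line gives x = −1. Substituting into the circle:
y² − 49 = 0
y = 7 or y = −7, giving (−1, 7) and (−1, −7).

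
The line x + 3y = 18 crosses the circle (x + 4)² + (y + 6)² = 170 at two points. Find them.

Substitute y = (18 − x)/3:
10x² − 90 = 0  ⟹  x² − 9 = 0
x = 3 or x = −3, giving (3, 5) and (−3, 7).

(−3, 7) and (3, 5)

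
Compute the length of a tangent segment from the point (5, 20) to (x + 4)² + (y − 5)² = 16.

With centre O = (−4, 5), |OP|² = 306 and r² = 16.
By the tangent–radius right angle, tangent length = √(|PO|² − r²) = √290.

√290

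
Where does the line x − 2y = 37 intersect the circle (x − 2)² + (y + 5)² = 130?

Substitute y = (−37 + x)/2:
5x² − 70x + 225 = 0  ⟹  x² − 14x + 45 = 0
x = 9 or x = 5, giving (9, −14) and (5, −16).

(5, −16) and (9, −14)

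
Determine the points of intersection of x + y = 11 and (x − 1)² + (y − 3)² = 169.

(−4, 15) and (13, −2)

From the line, y = −x + 11. Substituting:
2x² − 18x − 104 = 0  ⟹  x² − 9x − 52 = 0
x = 13 or x = −4, giving (13, −2) and (−4, 15).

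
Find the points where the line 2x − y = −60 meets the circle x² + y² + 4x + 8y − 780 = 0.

Express y = 2x + 60 and substitute into the circle:
5x² + 260x + 3300 = 0  ⟹  x² + 52x + 660 = 0
x = −22 or x = −30, giving (−22, 16) and (−30, 0).

(−30, 0) and (−22, 16)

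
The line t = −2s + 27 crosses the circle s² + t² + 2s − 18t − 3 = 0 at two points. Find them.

(6, 15) and (8, 11)

Substitute t = −2s + 27:
5s² − 70s + 240 = 0  ⟹  s² − 14s + 48 = 0
s = 8 or s = 6, giving (8, 11) and (6, 15).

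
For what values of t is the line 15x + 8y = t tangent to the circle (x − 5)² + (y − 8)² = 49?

t = 20 or t = 258

Tangency holds when the distance from the centre (5, 8) to the line equals the radius 7:
|15·5 + 8·8 − t| / √289 = 7
|t − (139)| = 7·17, so t = 258 or t = 20.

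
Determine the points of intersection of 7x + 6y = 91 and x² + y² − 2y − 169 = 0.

(1, 14) and (13, 0)

Express y = (91 − 7x)/6 and substitute into the circle:
85x² − 1190x + 1105 = 0  ⟹  x² − 14x + 13 = 0
x = 13 or x = 1, giving (13, 0) and (1, 14).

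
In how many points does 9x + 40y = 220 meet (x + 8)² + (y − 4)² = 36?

d² = (9·(−8) + 40·4 − (220))²/1681 = 17424/1681; r² = 36.
Since d² < r², the line cuts the circle twice.

2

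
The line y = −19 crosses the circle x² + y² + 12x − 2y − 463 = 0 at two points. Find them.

(−16, −19) and (4, −19)

Express y = −19 and substitute into the circle:
x² + 12x − 64 = 0
x = 4 or x = −16, giving (4, −19) and (−16, −19).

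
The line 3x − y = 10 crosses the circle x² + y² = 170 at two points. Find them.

Substitute y = 3x − 10:
10x² − 60x − 70 = 0  ⟹  x² − 6x − 7 = 0
x = 7 or x = −1, giving (7, 11) and (−1, −13).

(−1, −13) and (7, 11)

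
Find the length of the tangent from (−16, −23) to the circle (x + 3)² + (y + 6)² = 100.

√358

Centre (−3, −6), r² = 100. |PO|² = (−13)² + (−17)² = 458.
Power of the point: PT² = |PO|² − r² = 358, so PT = √358.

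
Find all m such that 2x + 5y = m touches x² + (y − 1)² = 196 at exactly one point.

The line touches the circle iff its distance from (0, 1) is 14:
|2·0 + 5·1 − m| / √29 = 14
|m − (5)| = 14√29.

m = 5 ± 14√29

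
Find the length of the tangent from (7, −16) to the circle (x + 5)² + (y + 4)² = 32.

16

Centre (−5, −4), r² = 32. |PO|² = (12)² + (−12)² = 288.
By the tangent–radius right angle, tangent length = √(|PO|² − r²) = √256 = 16.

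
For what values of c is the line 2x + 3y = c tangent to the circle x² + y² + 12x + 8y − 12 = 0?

The line touches the circle iff its distance from (−6, −4) is 8:
|2·(−6) + 3·(−4) − c| / √13 = 8
|c − (−24)| = 8√13.

c = −24 ± 8√13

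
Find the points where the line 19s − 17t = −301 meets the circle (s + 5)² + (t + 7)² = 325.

Express t = (301 + 19s)/17 and substitute into the circle:
650s² + 18850s + 89700 = 0  ⟹  s² + 29s + 138 = 0
s = −6 or s = −23, giving (−6, 11) and (−23, −8).

(−23, −8) and (−6, 11)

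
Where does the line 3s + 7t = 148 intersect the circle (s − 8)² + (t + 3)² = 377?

Express t = (148 − 3s)/7 and substitute into the circle:
58s² − 1798s + 13224 = 0  ⟹  s² − 31s + 228 = 0
s = 19 or s = 12, giving (19, 13) and (12, 16).

(12, 16) and (19, 13)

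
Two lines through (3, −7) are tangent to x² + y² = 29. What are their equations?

Let a tangent through (3, −7) have slope m. Its distance from (0, 0) must equal √29:
(−3m − (7))² = 29(m² + 1)
10m² − 21m − 10 = 0, so m = −2/5 or m = 5/2.
Through (3, −7) these give 2x + 5y = −29 and 5x − 2y = 29.

2x + 5y = −29 and 5x − 2y = 29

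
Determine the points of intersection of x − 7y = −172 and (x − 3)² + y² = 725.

(−11, 23) and (10, 26)

From the line, y = (172 + x)/7. Substituting:
50x² + 50x − 5500 = 0  ⟹  x² + x − 110 = 0
x = 10 or x = −11, giving (10, 26) and (−11, 23).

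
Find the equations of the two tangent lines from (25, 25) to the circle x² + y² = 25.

A line y − (25) = m(x − (25)) is tangent when its distance from (0, 0) is 5:
[m·(−25) − (−25)]² = 25(m² + 1)
12m² − 25m + 12 = 0, so m = 4/3 or m = 3/4.
With m = 4/3: 4x − 3y = 25. With m = 3/4: 3x − 4y = −25.

4x − 3y = 25 and 3x − 4y = −25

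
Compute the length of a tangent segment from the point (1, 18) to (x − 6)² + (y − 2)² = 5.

2√69

The centre is (6, 2) and r = √5. The square of the distance from P to the centre is 25 + 256 = 281.
By the tangent–radius right angle, tangent length = √(|PO|² − r²) = √276 = 2√69.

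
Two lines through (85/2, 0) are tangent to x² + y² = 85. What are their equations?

2x − 9y = 85 and 2x + 9y = 85

Let a tangent through (85/2, 0) have slope m. Its distance from (0, 0) must equal √85:
[m·(−85/2) − (0)]² = 85(m² + 1)
81m² − 4 = 0, so m = 2/9 or m = −2/9.
With m = 2/9: 2x − 9y = 85. With m = −2/9: 2x + 9y = 85.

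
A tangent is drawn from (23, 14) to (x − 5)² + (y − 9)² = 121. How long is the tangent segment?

2√57

With centre O = (5, 9), |OP|² = 349 and r² = 121.
Power of the point: PT² = |PO|² − r² = 228, so PT = 2√57.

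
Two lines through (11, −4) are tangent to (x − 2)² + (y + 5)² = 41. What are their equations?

Let a tangent through (11, −4) have slope m. Its distance from (2, −5) must equal √41:
[m·(−9) − (−1)]² = 41(m² + 1)
20m² − 9m − 20 = 0, so m = 5/4 or m = −4/5.
Through (11, −4) these give 5x − 4y = 71 and 4x + 5y = 24.

5x − 4y = 71 and 4x + 5y = 24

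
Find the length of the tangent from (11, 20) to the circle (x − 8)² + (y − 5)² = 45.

With centre O = (8, 5), |OP|² = 234 and r² = 45.
The tangent meets the radius at right angles, so tangent² = |PO|² − r² = 234 − 45 = 189.

3√21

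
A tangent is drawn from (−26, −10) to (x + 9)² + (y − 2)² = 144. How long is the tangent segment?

With centre O = (−9, 2), |OP|² = 433 and r² = 144.
Power of the point: PT² = |PO|² − r² = 289, so PT = 17.

17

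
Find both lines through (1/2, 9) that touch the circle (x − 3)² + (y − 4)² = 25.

A line y − (9) = m(x − (1/2)) is tangent when its distance from (3, 4) is 5:
[m·(5/2) − (−5)]² = 25(m² + 1)
3m² − 4m = 0, so m = 4/3 or m = 0.
Through (1/2, 9) these give 4x − 3y = −25 and y = 9.

4x − 3y = −25 and y = 9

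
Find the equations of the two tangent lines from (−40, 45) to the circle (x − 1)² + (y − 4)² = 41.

4x + 5y = 65 and 5x + 4y = −20

Write the tangent as mx − y + (45 − m·(−40)) = 0 and set its distance from the centre to √41:
[m·(41) − (−41)]² = 41(m² + 1)
20m² + 41m + 20 = 0, so m = −4/5 or m = −5/4.
Through (−40, 45) these give 4x + 5y = 65 and 5x + 4y = −20.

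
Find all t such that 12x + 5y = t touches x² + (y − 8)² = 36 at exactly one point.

Tangency holds when the distance from the centre (0, 8) to the line equals the radius 6:
|12·0 + 5·8 − t| / √169 = 6
|t − (40)| = 6·13, so t = 118 or t = −38.

t = −38 or t = 118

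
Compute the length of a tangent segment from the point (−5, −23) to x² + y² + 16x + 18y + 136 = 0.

Centre (−8, −9), r² = 9. |PO|² = (3)² + (−14)² = 205.
Power of the point: PT² = |PO|² − r² = 196, so PT = 14.

14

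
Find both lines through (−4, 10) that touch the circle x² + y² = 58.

A line y − (10) = m(x − (−4)) is tangent when its distance from (0, 0) is √58:
(4m − (−10))² = 58(m² + 1)
21m² − 40m − 21 = 0, so m = −3/7 or m = 7/3.
With m = −3/7: 3x + 7y = 58. With m = 7/3: 7x − 3y = −58.

3x + 7y = 58 and 7x − 3y = −58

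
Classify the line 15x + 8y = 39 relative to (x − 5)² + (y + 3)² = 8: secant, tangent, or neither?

Substituting the line into the circle gives 289x² − 2530x + 5057 = 0.
Discriminant = (−2530)² − 4·289·(5057) = 555008 > 0.
Two real roots: the line is a secant.

secant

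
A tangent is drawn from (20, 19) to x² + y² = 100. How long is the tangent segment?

The centre is (0, 0) and r = 10. The square of the distance from P to the centre is 400 + 361 = 761.
Power of the point: PT² = |PO|² − r² = 661, so PT = √661.

√661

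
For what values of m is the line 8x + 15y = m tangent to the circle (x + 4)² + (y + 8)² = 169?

Tangency holds when the distance from the centre (−4, −8) to the line equals the radius 13:
|8·(−4) + 15·(−8) − m| / √289 = 13
|m − (−152)| = 13·17, so m = 69 or m = −373.

m = −373 or m = 69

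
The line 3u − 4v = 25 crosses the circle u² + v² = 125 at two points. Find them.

(−5, −10) and (11, 2)

From the line, v = (−25 + 3u)/4. Substituting:
25u² − 150u − 1375 = 0  ⟹  u² − 6u − 55 = 0
u = 11 or u = −5, giving (11, 2) and (−5, −10).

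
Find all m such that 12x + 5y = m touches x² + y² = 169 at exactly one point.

For a tangent, require d(centre, line) = r = 13.
|12·0 + 5·0 − m| / √169 = 13
|m| = 13·13, so m = 169 or m = −169.

m = −169 or m = 169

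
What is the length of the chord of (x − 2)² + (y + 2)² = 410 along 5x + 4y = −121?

2√41

Substitute y = (−121 − 5x)/4:
41x² + 1066x + 6273 = 0  ⟹  x² + 26x + 153 = 0
x = −9 or x = −17, giving (−9, −19) and (−17, −9).
|(−9, −19) − (−17, −9)| = √((8)² + (−10)²) = 2√41.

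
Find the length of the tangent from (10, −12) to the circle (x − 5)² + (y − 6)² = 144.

With centre O = (5, 6), |OP|² = 349 and r² = 144.
By the tangent–radius right angle, tangent length = √(|PO|² − r²) = √205.

√205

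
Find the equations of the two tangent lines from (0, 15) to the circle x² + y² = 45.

Let a tangent through (0, 15) have slope m. Its distance from (0, 0) must equal 3√5:
[m·(0) − (−15)]² = 45(m² + 1)
m² − 4 = 0, so m = 2 or m = −2.
Through (0, 15) these give 2x − y = −15 and 2x + y = 15.

2x − y = −15 and 2x + y = 15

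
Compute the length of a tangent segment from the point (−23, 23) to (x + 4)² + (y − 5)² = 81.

2√151

The centre is (−4, 5) and r = 9. The square of the distance from P to the centre is 361 + 324 = 685.
The tangent meets the radius at right angles, so tangent² = |PO|² − r² = 685 − 81 = 604.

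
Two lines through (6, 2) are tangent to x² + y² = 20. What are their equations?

A line y − (2) = m(x − (6)) is tangent when its distance from (0, 0) is 2√5:
[m·(−6) − (−2)]² = 20(m² + 1)
2m² − 3m − 2 = 0, so m = 2 or m = −1/2.
Through (6, 2) these give 2x − y = 10 and x + 2y = 10.

2x − y = 10 and x + 2y = 10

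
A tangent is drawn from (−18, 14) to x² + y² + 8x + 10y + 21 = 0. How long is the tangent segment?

√537

Centre (−4, −5), r² = 20. |PO|² = (−14)² + (19)² = 557.
By the tangent–radius right angle, tangent length = √(|PO|² − r²) = √537.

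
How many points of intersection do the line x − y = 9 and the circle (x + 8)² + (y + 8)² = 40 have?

0

d² = (1·(−8) − 1·(−8) − (9))²/2 = 81/2; r² = 40.
Since d² > r², the line lies outside the circle.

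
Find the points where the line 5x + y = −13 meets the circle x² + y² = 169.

Substitute y = −5x − 13:
26x² + 130x = 0  ⟹  x² + 5x = 0
x = 0 or x = −5, giving (0, −13) and (−5, 12).

(−5, 12) and (0, −13)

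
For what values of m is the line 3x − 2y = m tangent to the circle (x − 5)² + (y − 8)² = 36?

m = −1 ± 6√13

For a tangent, require d(centre, line) = r = 6.
|3·5 − 2·8 − m| / √13 = 6
|m − (−1)| = 6√13.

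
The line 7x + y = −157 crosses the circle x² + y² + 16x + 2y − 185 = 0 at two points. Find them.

From the line, y = −7x − 157. Substituting:
50x² + 2200x + 24150 = 0  ⟹  x² + 44x + 483 = 0
x = −21 or x = −23, giving (−21, −10) and (−23, 4).

(−23, 4) and (−21, −10)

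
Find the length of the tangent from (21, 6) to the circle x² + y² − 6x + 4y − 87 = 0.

Centre (3, −2), r² = 100. |PO|² = (18)² + (8)² = 388.
Power of the point: PT² = |PO|² − r² = 288, so PT = 12√2.

12√2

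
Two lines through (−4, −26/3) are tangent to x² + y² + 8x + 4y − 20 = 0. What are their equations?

x + 3y = −30 and x − 3y = 22

Let a tangent through (−4, −26/3) have slope m. Its distance from (−4, −2) must equal 2√10:
[m·(0) − (20/3)]² = 40(m² + 1)
9m² − 1 = 0, so m = −1/3 or m = 1/3.
Through (−4, −26/3) these give x + 3y = −30 and x − 3y = 22.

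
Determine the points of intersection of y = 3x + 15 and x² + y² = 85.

(−7, −6) and (−2, 9)

From the line, y = 3x + 15. Substituting:
10x² + 90x + 140 = 0  ⟹  x² + 9x + 14 = 0
x = −2 or x = −7, giving (−2, 9) and (−7, −6).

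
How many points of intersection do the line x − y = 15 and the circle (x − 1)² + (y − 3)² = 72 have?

Substituting the line into the circle gives 2x² − 38x + 253 = 0.
Discriminant = (−38)² − 4·2·(253) = −580 < 0.
No real roots: the line does not meet the circle.

0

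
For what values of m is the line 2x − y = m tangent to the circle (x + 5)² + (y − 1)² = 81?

m = −11 ± 9√5

The line touches the circle iff its distance from (−5, 1) is 9:
|2·(−5) − 1·1 − m| / √5 = 9
|m − (−11)| = 9√5.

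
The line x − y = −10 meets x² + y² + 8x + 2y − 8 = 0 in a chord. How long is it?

√2

The distance from (−4, −1) to the line is 7/√2, and r² = 25.
Chord = 2√(r² − d²) = 2·√(1/2) = √2.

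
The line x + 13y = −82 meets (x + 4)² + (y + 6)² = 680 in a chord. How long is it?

4√170

The distance from (−4, −6) to the line is 0/√170, and r² = 680.
Chord = 2√(r² − d²) = 2·√(680) = 4√170.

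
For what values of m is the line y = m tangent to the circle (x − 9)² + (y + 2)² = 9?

m = −5 or m = 1

Tangency holds when the distance from the centre (9, −2) to the line equals the radius 3:
|0·9 + 1·(−2) − m| / √1 = 3
|m − (−2)| = 3, so m = 1 or m = −5.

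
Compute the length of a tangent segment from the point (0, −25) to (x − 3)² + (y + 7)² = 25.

With centre O = (3, −7), |OP|² = 333 and r² = 25.
By the tangent–radius right angle, tangent length = √(|PO|² − r²) = √308 = 2√77.

2√77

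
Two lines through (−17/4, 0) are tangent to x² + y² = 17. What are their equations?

Write the tangent as mx − y + (0 − m·(−17/4)) = 0 and set its distance from the centre to √17:
[m·(17/4) − (0)]² = 17(m² + 1)
m² − 16 = 0, so m = −4 or m = 4.
With m = −4: 4x + y = −17. With m = 4: 4x − y = −17.

4x + y = −17 and 4x − y = −17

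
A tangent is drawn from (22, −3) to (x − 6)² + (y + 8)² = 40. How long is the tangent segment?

√241

Centre (6, −8), r² = 40. |PO|² = (16)² + (5)² = 281.
The tangent meets the radius at right angles, so tangent² = |PO|² − r² = 281 − 40 = 241.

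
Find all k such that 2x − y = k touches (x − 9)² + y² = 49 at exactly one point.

Tangency holds when the distance from the centre (9, 0) to the line equals the radius 7:
|2·9 − 1·0 − k| / √5 = 7
|k − (18)| = 7√5.

k = 18 ± 7√5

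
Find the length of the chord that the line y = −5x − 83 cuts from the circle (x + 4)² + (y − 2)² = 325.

5√26

Centre (−4, 2), r² = 325. Perpendicular distance d from centre to line = |65| / √26 = 65/√26.
Chord = 2√(r² − d²) = 2·√(325/2) = 5√26.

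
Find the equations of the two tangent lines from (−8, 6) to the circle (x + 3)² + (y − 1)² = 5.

2x + y = −10 and x + 2y = 4

A line y − (6) = m(x − (−8)) is tangent when its distance from (−3, 1) is √5:
[m·(5) − (−5)]² = 5(m² + 1)
2m² + 5m + 2 = 0, so m = −2 or m = −1/2.
Through (−8, 6) these give 2x + y = −10 and x + 2y = 4.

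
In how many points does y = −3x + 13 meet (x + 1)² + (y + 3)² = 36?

0

Centre (−1, −3), r² = 36. Distance² from centre to line = (−19)²/10 = 361/10.
Since d² > r², the line lies outside the circle.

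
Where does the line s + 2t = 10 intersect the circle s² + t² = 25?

(0, 5) and (4, 3)

Express t = (10 − s)/2 and substitute into the circle:
5s² − 20s = 0  ⟹  s² − 4s = 0
s = 4 or s = 0, giving (4, 3) and (0, 5).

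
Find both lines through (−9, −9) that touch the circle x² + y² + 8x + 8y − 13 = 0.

A line y − (−9) = m(x − (−9)) is tangent when its distance from (−4, −4) is 3√5:
[m·(5) − (5)]² = 45(m² + 1)
2m² + 5m + 2 = 0, so m = −2 or m = −1/2.
Through (−9, −9) these give 2x + y = −27 and x + 2y = −27.

2x + y = −27 and x + 2y = −27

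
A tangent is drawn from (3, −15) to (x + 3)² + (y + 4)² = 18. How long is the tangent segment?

√139

With centre O = (−3, −4), |OP|² = 157 and r² = 18.
By the tangent–radius right angle, tangent length = √(|PO|² − r²) = √139.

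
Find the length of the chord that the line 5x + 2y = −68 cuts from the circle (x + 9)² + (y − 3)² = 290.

6√29

The distance from (−9, 3) to the line is 29/√29, and r² = 290.
Chord = 2√(r² − d²) = 2·√(261) = 6√29.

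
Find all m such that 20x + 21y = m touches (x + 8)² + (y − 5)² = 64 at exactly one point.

The line touches the circle iff its distance from (−8, 5) is 8:
|20·(−8) + 21·5 − m| / √841 = 8
|m − (−55)| = 8·29, so m = 177 or m = −287.

m = −287 or m = 177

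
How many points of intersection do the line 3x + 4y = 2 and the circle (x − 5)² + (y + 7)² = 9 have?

Centre (5, −7), r² = 9. Distance² from centre to line = (−15)²/25 = 9.
Since d² = r², the line is tangent.

1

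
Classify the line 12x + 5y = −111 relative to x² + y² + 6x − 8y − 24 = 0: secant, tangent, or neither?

neither

d² = (12·(−3) + 5·4 − (−111))²/169 = 9025/169; r² = 49.
Since d² > r², the line lies outside the circle.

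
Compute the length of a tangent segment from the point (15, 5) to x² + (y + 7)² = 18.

The centre is (0, −7) and r = 3√2. The square of the distance from P to the centre is 225 + 144 = 369.
By the tangent–radius right angle, tangent length = √(|PO|² − r²) = √351 = 3√39.

3√39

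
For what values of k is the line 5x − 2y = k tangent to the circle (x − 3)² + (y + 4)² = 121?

k = 23 ± 11√29

The line touches the circle iff its distance from (3, −4) is 11:
|5·3 − 2·(−4) − k| / √29 = 11
|k − (23)| = 11√29.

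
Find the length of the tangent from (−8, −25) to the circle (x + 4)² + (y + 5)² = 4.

2√103

Centre (−4, −5), r² = 4. |PO|² = (−4)² + (−20)² = 416.
Power of the point: PT² = |PO|² − r² = 412, so PT = 2√103.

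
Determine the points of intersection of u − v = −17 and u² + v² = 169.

(−12, 5) and (−5, 12)

Substitute v = u + 17:
2u² + 34u + 120 = 0  ⟹  u² + 17u + 60 = 0
u = −5 or u = −12, giving (−5, 12) and (−12, 5).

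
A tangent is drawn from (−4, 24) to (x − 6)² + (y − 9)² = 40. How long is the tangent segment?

√285

The centre is (6, 9) and r = 2√10. The square of the distance from P to the centre is 100 + 225 = 325.
Power of the point: PT² = |PO|² − r² = 285, so PT = √285.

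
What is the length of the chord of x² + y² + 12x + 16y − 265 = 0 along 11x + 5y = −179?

3√146

Substitute y = (−179 − 11x)/5:
146x² + 3358x + 11096 = 0  ⟹  x² + 23x + 76 = 0
x = −4 or x = −19, giving (−4, −27) and (−19, 6).
Chord length = distance between (−4, −27) and (−19, 6) = √1314 = 3√146.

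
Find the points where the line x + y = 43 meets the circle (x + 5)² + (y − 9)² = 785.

(11, 32) and (18, 25)

Express y = −x + 43 and substitute into the circle:
2x² − 58x + 396 = 0  ⟹  x² − 29x + 198 = 0
x = 18 or x = 11, giving (18, 25) and (11, 32).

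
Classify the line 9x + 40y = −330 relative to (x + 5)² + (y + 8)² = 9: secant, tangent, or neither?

Substituting the line into the circle gives 1681x² + 16180x + 25700 = 0.
Discriminant = (16180)² − 4·1681·(25700) = 88985600 > 0.
Two real roots: the line is a secant.

secant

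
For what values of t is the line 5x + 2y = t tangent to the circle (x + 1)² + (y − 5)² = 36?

t = 5 ± 6√29

The line touches the circle iff its distance from (−1, 5) is 6:
|5·(−1) + 2·5 − t| / √29 = 6
|t − (5)| = 6√29.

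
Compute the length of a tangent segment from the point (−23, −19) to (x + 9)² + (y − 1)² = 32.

2√141

Centre (−9, 1), r² = 32. |PO|² = (−14)² + (−20)² = 596.
The tangent meets the radius at right angles, so tangent² = |PO|² − r² = 596 − 32 = 564.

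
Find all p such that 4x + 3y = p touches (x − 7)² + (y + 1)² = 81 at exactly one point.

p = −20 or p = 70

Tangency holds when the distance from the centre (7, −1) to the line equals the radius 9:
|4·7 + 3·(−1) − p| / √25 = 9
|p − (25)| = 9·5, so p = 70 or p = −20.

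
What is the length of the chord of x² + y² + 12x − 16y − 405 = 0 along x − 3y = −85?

9√10

Substitute y = (85 + x)/3:
10x² + 230x − 500 = 0  ⟹  x² + 23x − 50 = 0
x = 2 or x = −25, giving (2, 29) and (−25, 20).
|(2, 29) − (−25, 20)| = √((27)² + (9)²) = 9√10.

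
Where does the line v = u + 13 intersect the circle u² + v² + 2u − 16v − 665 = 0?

(−22, −9) and (16, 29)

From the line, v = u + 13. Substituting:
2u² + 12u − 704 = 0  ⟹  u² + 6u − 352 = 0
u = 16 or u = −22, giving (16, 29) and (−22, −9).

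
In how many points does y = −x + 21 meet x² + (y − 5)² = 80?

0

Substituting the line into the circle gives 2x² − 32x + 176 = 0.
Discriminant = (−32)² − 4·2·(176) = −384 < 0.
No real roots: the line does not meet the circle.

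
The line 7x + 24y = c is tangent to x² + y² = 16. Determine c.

The line touches the circle iff its distance from (0, 0) is 4:
|7·0 + 24·0 − c| / √625 = 4
|c| = 4·25, so c = 100 or c = −100.

c = −100 or c = 100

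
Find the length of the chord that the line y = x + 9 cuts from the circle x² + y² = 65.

Centre (0, 0), r² = 65. Perpendicular distance d from centre to line = |9| / √2 = 9/√2.
Half the chord is √(r² − d²) = √(49/2), so the full chord is 7√2.

7√2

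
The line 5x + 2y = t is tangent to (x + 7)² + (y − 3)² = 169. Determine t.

t = −29 ± 13√29

Tangency holds when the distance from the centre (−7, 3) to the line equals the radius 13:
|5·(−7) + 2·3 − t| / √29 = 13
|t − (−29)| = 13√29.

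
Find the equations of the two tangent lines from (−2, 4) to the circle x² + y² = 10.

x + 3y = 10 and 3x − y = −10

Let a tangent through (−2, 4) have slope m. Its distance from (0, 0) must equal √10:
(2m − (−4))² = 10(m² + 1)
3m² − 8m − 3 = 0, so m = −1/3 or m = 3.
With m = −1/3: x + 3y = 10. With m = 3: 3x − y = −10.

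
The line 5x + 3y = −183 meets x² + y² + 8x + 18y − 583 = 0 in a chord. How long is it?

4√34

Centre (−4, −9), r² = 680. Perpendicular distance d from centre to line = |136| / √34 = 136/√34.
Half the chord is √(r² − d²) = √(136), so the full chord is 4√34.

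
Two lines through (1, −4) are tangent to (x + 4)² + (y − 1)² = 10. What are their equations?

x + 3y = −11 and 3x + y = −1

Let a tangent through (1, −4) have slope m. Its distance from (−4, 1) must equal √10:
[m·(−5) − (5)]² = 10(m² + 1)
3m² + 10m + 3 = 0, so m = −1/3 or m = −3.
Through (1, −4) these give x + 3y = −11 and 3x + y = −1.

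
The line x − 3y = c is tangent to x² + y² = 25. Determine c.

c = ±5√10

Tangency holds when the distance from the centre (0, 0) to the line equals the radius 5:
|1·0 − 3·0 − c| / √10 = 5
|c| = 5√10.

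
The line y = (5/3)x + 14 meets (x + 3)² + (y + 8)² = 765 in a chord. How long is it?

Centre (−3, −8), r² = 765. Perpendicular distance d from centre to line = |51| / √34 = 51/√34.
Half the chord is √(r² − d²) = √(1377/2), so the full chord is 9√34.

9√34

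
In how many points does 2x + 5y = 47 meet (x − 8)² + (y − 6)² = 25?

2

d² = (2·8 + 5·6 − (47))²/29 = 1/29; r² = 25.
Since d² < r², the line cuts the circle twice.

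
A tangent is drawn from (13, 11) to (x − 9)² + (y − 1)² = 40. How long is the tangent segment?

2√19

The centre is (9, 1) and r = 2√10. The square of the distance from P to the centre is 16 + 100 = 116.
By the tangent–radius right angle, tangent length = √(|PO|² − r²) = √76 = 2√19.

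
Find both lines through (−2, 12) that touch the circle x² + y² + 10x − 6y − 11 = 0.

2x + y = 8 and x − 2y = −26

A line y − (12) = m(x − (−2)) is tangent when its distance from (−5, 3) is 3√5:
[m·(−3) − (−9)]² = 45(m² + 1)
2m² + 3m − 2 = 0, so m = −2 or m = 1/2.
Through (−2, 12) these give 2x + y = 8 and x − 2y = −26.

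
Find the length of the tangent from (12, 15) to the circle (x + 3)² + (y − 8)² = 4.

3√30

With centre O = (−3, 8), |OP|² = 274 and r² = 4.
Power of the point: PT² = |PO|² − r² = 270, so PT = 3√30.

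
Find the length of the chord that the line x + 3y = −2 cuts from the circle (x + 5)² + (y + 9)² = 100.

Substitute y = (−2 − x)/3:
10x² + 40x − 50 = 0  ⟹  x² + 4x − 5 = 0
x = 1 or x = −5, giving (1, −1) and (−5, 1).
Chord length = distance between (1, −1) and (−5, 1) = √40 = 2√10.

2√10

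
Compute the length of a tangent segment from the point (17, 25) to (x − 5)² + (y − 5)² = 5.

7√11

With centre O = (5, 5), |OP|² = 544 and r² = 5.
By the tangent–radius right angle, tangent length = √(|PO|² − r²) = √539 = 7√11.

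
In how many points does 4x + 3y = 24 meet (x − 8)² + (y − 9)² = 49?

1

d² = (4·8 + 3·9 − (24))²/25 = 49; r² = 49.
Since d² = r², the line is tangent.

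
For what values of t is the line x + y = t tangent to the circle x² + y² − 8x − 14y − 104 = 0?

Tangency holds when the distance from the centre (4, 7) to the line equals the radius 13:
|1·4 + 1·7 − t| / √2 = 13
|t − (11)| = 13√2.

t = 11 ± 13√2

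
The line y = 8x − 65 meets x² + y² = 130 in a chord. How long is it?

The distance from (0, 0) to the line is 65/√65, and r² = 130.
Chord = 2√(r² − d²) = 2·√(65) = 2√65.

2√65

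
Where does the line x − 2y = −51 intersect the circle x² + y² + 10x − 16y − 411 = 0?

From the line, y = (51 + x)/2. Substituting:
5x² + 110x − 675 = 0  ⟹  x² + 22x − 135 = 0
x = 5 or x = −27, giving (5, 28) and (−27, 12).

(−27, 12) and (5, 28)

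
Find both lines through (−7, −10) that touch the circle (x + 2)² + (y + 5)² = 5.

x − 2y = 13 and 2x − y = −4

Let a tangent through (−7, −10) have slope m. Its distance from (−2, −5) must equal √5:
[m·(5) − (5)]² = 5(m² + 1)
2m² − 5m + 2 = 0, so m = 1/2 or m = 2.
With m = 1/2: x − 2y = 13. With m = 2: 2x − y = −4.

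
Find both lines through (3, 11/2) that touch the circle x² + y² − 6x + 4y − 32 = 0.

x − 2y = −8 and x + 2y = 14

A line y − (11/2) = m(x − (3)) is tangent when its distance from (3, −2) is 3√5:
[m·(0) − (−15/2)]² = 45(m² + 1)
4m² − 1 = 0, so m = 1/2 or m = −1/2.
Through (3, 11/2) these give x − 2y = −8 and x + 2y = 14.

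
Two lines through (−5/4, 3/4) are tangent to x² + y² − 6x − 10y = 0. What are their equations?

5x + 3y = −4 and 3x + 5y = 0

Write the tangent as mx − y + (3/4 − m·(−5/4)) = 0 and set its distance from the centre to √34:
(17/4m − (17/4))² = 34(m² + 1)
15m² + 34m + 15 = 0, so m = −5/3 or m = −3/5.
Through (−5/4, 3/4) these give 5x + 3y = −4 and 3x + 5y = 0.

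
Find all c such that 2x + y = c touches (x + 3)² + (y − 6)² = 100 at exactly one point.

The line touches the circle iff its distance from (−3, 6) is 10:
|2·(−3) + 1·6 − c| / √5 = 10
|c| = 10√5.

c = ±10√5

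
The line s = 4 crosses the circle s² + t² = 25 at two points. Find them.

(4, −3) and (4, 3)

The line gives s = 4. Substituting into the circle:
t² − 9 = 0
t = 3 or t = −3, giving (4, 3) and (4, −3).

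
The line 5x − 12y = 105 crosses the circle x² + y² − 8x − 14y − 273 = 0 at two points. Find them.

Express y = (−105 + 5x)/12 and substitute into the circle:
169x² − 3042x − 10647 = 0  ⟹  x² − 18x − 63 = 0
x = 21 or x = −3, giving (21, 0) and (−3, −10).

(−3, −10) and (21, 0)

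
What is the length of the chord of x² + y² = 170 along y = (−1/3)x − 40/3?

Express y = (−40 − x)/3 and substitute into the circle:
10x² + 80x + 70 = 0  ⟹  x² + 8x + 7 = 0
x = −1 or x = −7, giving (−1, −13) and (−7, −11).
|(−1, −13) − (−7, −11)| = √((6)² + (−2)²) = 2√10.

2√10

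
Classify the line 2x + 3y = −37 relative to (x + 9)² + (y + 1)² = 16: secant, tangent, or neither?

neither

d² = (2·(−9) + 3·(−1) − (−37))²/13 = 256/13; r² = 16.
Since d² > r², the line lies outside the circle.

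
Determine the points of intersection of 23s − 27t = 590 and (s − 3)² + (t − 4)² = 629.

Substitute t = (−590 + 23s)/27:
1258s² − 36482s + 35224 = 0  ⟹  s² − 29s + 28 = 0
s = 28 or s = 1, giving (28, 2) and (1, −21).

(1, −21) and (28, 2)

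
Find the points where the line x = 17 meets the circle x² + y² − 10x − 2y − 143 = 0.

The line gives x = 17. Substituting into the circle:
y² − 2y − 24 = 0
y = 6 or y = −4, giving (17, 6) and (17, −4).

(17, −4) and (17, 6)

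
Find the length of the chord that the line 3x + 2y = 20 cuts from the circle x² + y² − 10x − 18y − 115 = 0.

The distance from (5, 9) to the line is 13/√13, and r² = 221.
Half the chord is √(r² − d²) = √(208), so the full chord is 8√13.

8√13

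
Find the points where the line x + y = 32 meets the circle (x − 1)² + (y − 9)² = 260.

(9, 23) and (15, 17)

Express y = −x + 32 and substitute into the circle:
2x² − 48x + 270 = 0  ⟹  x² − 24x + 135 = 0
x = 15 or x = 9, giving (15, 17) and (9, 23).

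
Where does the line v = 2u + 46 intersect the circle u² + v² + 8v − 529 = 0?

Express v = 2u + 46 and substitute into the circle:
5u² + 200u + 1955 = 0  ⟹  u² + 40u + 391 = 0
u = −17 or u = −23, giving (−17, 12) and (−23, 0).

(−23, 0) and (−17, 12)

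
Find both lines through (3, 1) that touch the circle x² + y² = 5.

Let a tangent through (3, 1) have slope m. Its distance from (0, 0) must equal √5:
(−3m − (−1))² = 5(m² + 1)
2m² − 3m − 2 = 0, so m = −1/2 or m = 2.
With m = −1/2: x + 2y = 5. With m = 2: 2x − y = 5.

x + 2y = 5 and 2x − y = 5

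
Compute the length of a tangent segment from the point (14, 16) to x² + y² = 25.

√427

The centre is (0, 0) and r = 5. The square of the distance from P to the centre is 196 + 256 = 452.
The tangent meets the radius at right angles, so tangent² = |PO|² − r² = 452 − 25 = 427.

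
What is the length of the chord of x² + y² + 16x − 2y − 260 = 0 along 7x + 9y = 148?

Centre (−8, 1), r² = 325. Perpendicular distance d from centre to line = |−195| / √130 = 195/√130.
Chord = 2√(r² − d²) = 2·√(65/2) = √130.

√130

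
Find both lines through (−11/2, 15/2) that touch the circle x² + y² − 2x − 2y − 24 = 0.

5x + y = −20 and x + 5y = 32

Write the tangent as mx − y + (15/2 − m·(−11/2)) = 0 and set its distance from the centre to √26:
[m·(13/2) − (−13/2)]² = 26(m² + 1)
5m² + 26m + 5 = 0, so m = −5 or m = −1/5.
With m = −5: 5x + y = −20. With m = −1/5: x + 5y = 32.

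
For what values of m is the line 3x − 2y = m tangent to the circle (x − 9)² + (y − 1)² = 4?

m = 25 ± 2√13

Tangency holds when the distance from the centre (9, 1) to the line equals the radius 2:
|3·9 − 2·1 − m| / √13 = 2
|m − (25)| = 2√13.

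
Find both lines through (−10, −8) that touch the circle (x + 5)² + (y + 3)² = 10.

Let a tangent through (−10, −8) have slope m. Its distance from (−5, −3) must equal √10:
(5m − (5))² = 10(m² + 1)
3m² − 10m + 3 = 0, so m = 3 or m = 1/3.
With m = 3: 3x − y = −22. With m = 1/3: x − 3y = 14.

3x − y = −22 and x − 3y = 14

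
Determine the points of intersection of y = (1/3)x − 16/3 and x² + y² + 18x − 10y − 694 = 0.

(−29, −15) and (19, 1)

Substitute y = (−16 + x)/3:
10x² + 100x − 5510 = 0  ⟹  x² + 10x − 551 = 0
x = 19 or x = −29, giving (19, 1) and (−29, −15).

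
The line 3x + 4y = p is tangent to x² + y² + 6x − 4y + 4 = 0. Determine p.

For a tangent, require d(centre, line) = r = 3.
|3·(−3) + 4·2 − p| / √25 = 3
|p − (−1)| = 3·5, so p = 14 or p = −16.

p = −16 or p = 14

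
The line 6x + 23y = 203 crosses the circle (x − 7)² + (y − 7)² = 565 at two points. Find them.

(−16, 13) and (30, 1)

Express y = (203 − 6x)/23 and substitute into the circle:
565x² − 7910x − 271200 = 0  ⟹  x² − 14x − 480 = 0
x = 30 or x = −16, giving (30, 1) and (−16, 13).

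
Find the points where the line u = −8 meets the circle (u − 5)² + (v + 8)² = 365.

(−8, −22) and (−8, 6)

The line gives u = −8. Substituting into the circle:
v² + 16v − 132 = 0
v = 6 or v = −22, giving (−8, 6) and (−8, −22).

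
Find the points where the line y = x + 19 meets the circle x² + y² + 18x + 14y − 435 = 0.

(−32, −13) and (−3, 16)

Substitute y = x + 19:
2x² + 70x + 192 = 0  ⟹  x² + 35x + 96 = 0
x = −3 or x = −32, giving (−3, 16) and (−32, −13).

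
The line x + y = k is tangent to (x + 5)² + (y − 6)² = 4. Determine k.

k = 1 ± 2√2

The line touches the circle iff its distance from (−5, 6) is 2:
|1·(−5) + 1·6 − k| / √2 = 2
|k − (1)| = 2√2.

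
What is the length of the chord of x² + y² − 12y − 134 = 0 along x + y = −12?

The distance from (0, 6) to the line is 18/√2, and r² = 170.
Half the chord is √(r² − d²) = √(8), so the full chord is 4√2.

4√2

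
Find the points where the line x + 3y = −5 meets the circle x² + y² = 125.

Substitute y = (−5 − x)/3:
10x² + 10x − 1100 = 0  ⟹  x² + x − 110 = 0
x = 10 or x = −11, giving (10, −5) and (−11, 2).

(−11, 2) and (10, −5)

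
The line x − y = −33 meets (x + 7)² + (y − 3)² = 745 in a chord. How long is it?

The distance from (−7, 3) to the line is 23/√2, and r² = 745.
Half the chord is √(r² − d²) = √(961/2), so the full chord is 31√2.

31√2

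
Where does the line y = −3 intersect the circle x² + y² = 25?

Substitute y = −3:
x² − 16 = 0
x = 4 or x = −4, giving (4, −3) and (−4, −3).

(−4, −3) and (4, −3)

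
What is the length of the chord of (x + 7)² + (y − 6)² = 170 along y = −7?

2

Express y = −7 and substitute into the circle:
x² + 14x + 48 = 0
x = −6 or x = −8, giving (−6, −7) and (−8, −7).
|(−6, −7) − (−8, −7)| = √((2)² + (0)²) = 2.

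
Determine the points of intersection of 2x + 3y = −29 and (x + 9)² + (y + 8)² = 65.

Express y = (−29 − 2x)/3 and substitute into the circle:
13x² + 182x + 169 = 0  ⟹  x² + 14x + 13 = 0
x = −1 or x = −13, giving (−1, −9) and (−13, −1).

(−13, −1) and (−1, −9)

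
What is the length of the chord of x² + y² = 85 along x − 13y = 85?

√170

The distance from (0, 0) to the line is 85/√170, and r² = 85.
Chord = 2√(r² − d²) = 2·√(85/2) = √170.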